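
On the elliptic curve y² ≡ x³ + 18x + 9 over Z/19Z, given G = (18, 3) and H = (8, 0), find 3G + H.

First 3G:
Repeated addition: build up to 3G.
2G: tangent at (18, 3): λ = (3·18² + 18)/(2·3) ≡ 2/6. 6⁻¹ ≡ 16 (mod 19), so λ ≡ 2·16 ≡ 13.
  x = λ² - 18 - 18 = 169 - 36 ≡ 0; y = λ·(18 - 0) - 3 ≡ 3. → (0, 3)
3G: (0, 3) + (18, 3). λ = (3 - 3)/(18 - 0) ≡ 0/18 mod 19. 18⁻¹ ≡ 18 (mod 19), so λ ≡ 0.
  x = λ² - 0 - 18 = 0 - 18 ≡ 1; y = λ·(0 - 1) - 3 ≡ 16. → (1, 16)
3G = (1, 16).
Finally 3G + H:
(1, 16) + (8, 0). λ = (0 - 16)/(8 - 1) ≡ 3/7 mod 19. 7⁻¹ ≡ 11 (mod 19), so λ ≡ 14.
  x = λ² - 1 - 8 = 196 - 9 ≡ 16; y = λ·(1 - 16) - 16 ≡ 2. → (16, 2)

(16, 2)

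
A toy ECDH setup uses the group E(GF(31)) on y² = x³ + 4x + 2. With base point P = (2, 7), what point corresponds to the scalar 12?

(18, 4)

Repeated addition: build up to 12P.
2P: tangent at (2, 7): λ = (3·2² + 4)/(2·7) ≡ 16/14. 14⁻¹ ≡ 20 (mod 31) since 14·20 = 280 ≡ 1, so λ ≡ 16·20 ≡ 10.
  x = λ² - 2 - 2 = 100 - 4 ≡ 3; y = λ·(2 - 3) - 7 ≡ 14. → (3, 14)
3P: (3, 14) + (2, 7). λ = (7 - 14)/(2 - 3) ≡ 24/30 mod 31. 30⁻¹ ≡ 30 (mod 31), so λ ≡ 7.
  x = λ² - 3 - 2 = 49 - 5 ≡ 13; y = λ·(3 - 13) - 14 ≡ 9. → (13, 9)
4P: (13, 9) + (2, 7). λ = (7 - 9)/(2 - 13) ≡ 29/20 mod 31. 20⁻¹ ≡ 14 (mod 31) since 20·14 = 280 ≡ 1, so λ ≡ 3.
  x = λ² - 13 - 2 = 9 - 15 ≡ 25; y = λ·(13 - 25) - 9 ≡ 17. → (25, 17)
5P: (25, 17) + (2, 7). λ = (7 - 17)/(2 - 25) ≡ 21/8 mod 31. 8⁻¹ ≡ 4 (mod 31), so λ ≡ 22.
  x = λ² - 25 - 2 = 484 - 27 ≡ 23; y = λ·(25 - 23) - 17 ≡ 27. → (23, 27)
6P: (23, 27) + (2, 7). λ = (7 - 27)/(2 - 23) ≡ 11/10 mod 31. 10⁻¹ ≡ 28 (mod 31), so λ ≡ 29.
  x = λ² - 23 - 2 = 841 - 25 ≡ 10; y = λ·(23 - 10) - 27 ≡ 9. → (10, 9)
7P: (10, 9) + (2, 7). λ = (7 - 9)/(2 - 10) ≡ 29/23 mod 31. 23⁻¹ ≡ 27 (mod 31), so λ ≡ 8.
  x = λ² - 10 - 2 = 64 - 12 ≡ 21; y = λ·(10 - 21) - 9 ≡ 27. → (21, 27)
8P: (21, 27) + (2, 7). λ = (7 - 27)/(2 - 21) ≡ 11/12 mod 31. 12⁻¹ ≡ 13 (mod 31) since 12·13 = 156 ≡ 1, so λ ≡ 19.
  x = λ² - 21 - 2 = 361 - 23 ≡ 28; y = λ·(21 - 28) - 27 ≡ 26. → (28, 26)
9P: (28, 26) + (2, 7). λ = (7 - 26)/(2 - 28) ≡ 12/5 mod 31. 5⁻¹ ≡ 25 (mod 31), so λ ≡ 21.
  x = λ² - 28 - 2 = 441 - 30 ≡ 8; y = λ·(28 - 8) - 26 ≡ 22. → (8, 22)
10P: (8, 22) + (2, 7). λ = (7 - 22)/(2 - 8) ≡ 16/25 mod 31. 25⁻¹ ≡ 5 (mod 31) since 25·5 = 125 ≡ 1, so λ ≡ 18.
  x = λ² - 8 - 2 = 324 - 10 ≡ 4; y = λ·(8 - 4) - 22 ≡ 19. → (4, 19)
11P: (4, 19) + (2, 7). λ = (7 - 19)/(2 - 4) ≡ 19/29 mod 31. 29⁻¹ ≡ 15 (mod 31) since 29·15 = 435 ≡ 1, so λ ≡ 6.
  x = λ² - 4 - 2 = 36 - 6 ≡ 30; y = λ·(4 - 30) - 19 ≡ 11. → (30, 11)
12P: (30, 11) + (2, 7). λ = (7 - 11)/(2 - 30) ≡ 27/3 mod 31. 3⁻¹ ≡ 21 (mod 31), so λ ≡ 9.
  x = λ² - 30 - 2 = 81 - 32 ≡ 18; y = λ·(30 - 18) - 11 ≡ 4. → (18, 4)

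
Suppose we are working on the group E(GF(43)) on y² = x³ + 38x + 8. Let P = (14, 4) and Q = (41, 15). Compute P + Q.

(14, 4) + (41, 15). λ = (15 - 4)/(41 - 14) ≡ 11/27 mod 43. 27⁻¹ ≡ 8 (mod 43), so λ ≡ 2.
  x = λ² - 14 - 41 = 4 - 55 ≡ 35; y = λ·(14 - 35) - 4 ≡ 40. → (35, 40)

(35, 40)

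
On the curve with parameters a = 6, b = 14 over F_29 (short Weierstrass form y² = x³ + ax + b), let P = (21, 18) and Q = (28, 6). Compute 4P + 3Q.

First 4P:
Repeated addition: build up to 4P.
2P: tangent at (21, 18): λ = (3·21² + 6)/(2·18) ≡ 24/7. 7⁻¹ ≡ 25 (mod 29) since 7·25 = 175 ≡ 1, so λ ≡ 24·25 ≡ 20.
  x = λ² - 21 - 21 = 400 - 42 ≡ 10; y = λ·(21 - 10) - 18 ≡ 28. → (10, 28)
3P: (10, 28) + (21, 18). λ = (18 - 28)/(21 - 10) ≡ 19/11 mod 29. 11⁻¹ ≡ 8 (mod 29) since 11·8 = 88 ≡ 1, so λ ≡ 7.
  x = λ² - 10 - 21 = 49 - 31 ≡ 18; y = λ·(10 - 18) - 28 ≡ 3. → (18, 3)
4P: (18, 3) + (21, 18). λ = (18 - 3)/(21 - 18) ≡ 15/3 mod 29. 3⁻¹ ≡ 10 (mod 29), so λ ≡ 5.
  x = λ² - 18 - 21 = 25 - 39 ≡ 15; y = λ·(18 - 15) - 3 ≡ 12. → (15, 12)
4P = (15, 12).
Next 3Q:
Repeated addition: build up to 3Q.
2Q: tangent at (28, 6): λ = (3·28² + 6)/(2·6) ≡ 9/12. 12⁻¹ ≡ 17 (mod 29), so λ ≡ 9·17 ≡ 8.
  x = λ² - 28 - 28 = 64 - 56 ≡ 8; y = λ·(28 - 8) - 6 ≡ 9. → (8, 9)
3Q: (8, 9) + (28, 6). λ = (6 - 9)/(28 - 8) ≡ 26/20 mod 29. 20⁻¹ ≡ 16 (mod 29), so λ ≡ 10.
  x = λ² - 8 - 28 = 100 - 36 ≡ 6; y = λ·(8 - 6) - 9 ≡ 11. → (6, 11)
3Q = (6, 11).
Finally 4P + 3Q:
(15, 12) + (6, 11). λ = (11 - 12)/(6 - 15) ≡ 28/20 mod 29. 20⁻¹ ≡ 16 (mod 29) since 20·16 = 320 ≡ 1, so λ ≡ 13.
  x = λ² - 15 - 6 = 169 - 21 ≡ 3; y = λ·(15 - 3) - 12 ≡ 28. → (3, 28)

(3, 28)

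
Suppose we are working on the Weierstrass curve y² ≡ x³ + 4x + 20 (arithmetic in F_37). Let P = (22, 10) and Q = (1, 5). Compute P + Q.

(22, 10) + (1, 5). λ = (5 - 10)/(1 - 22) ≡ 32/16 mod 37. 16⁻¹ ≡ 7 (mod 37), so λ ≡ 2.
  x = λ² - 22 - 1 = 4 - 23 ≡ 18; y = λ·(22 - 18) - 10 ≡ 35. → (18, 35)

(18, 35)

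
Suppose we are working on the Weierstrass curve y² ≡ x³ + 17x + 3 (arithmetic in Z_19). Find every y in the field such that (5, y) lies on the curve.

2, 17

x³ + 17x + 3 = 213 ≡ 4 (mod 19).
Square roots of 4 mod 19: 2 and 17 (since 2² = 4 ≡ 4).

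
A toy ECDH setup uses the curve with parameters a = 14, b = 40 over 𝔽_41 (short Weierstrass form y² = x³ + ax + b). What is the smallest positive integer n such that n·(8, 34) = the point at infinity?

7

2P: tangent at (8, 34): λ = (3·8² + 14)/(2·34) ≡ 1/27. 27⁻¹ ≡ 38 (mod 41), so λ ≡ 1·38 ≡ 38.
  x = λ² - 8 - 8 = 1444 - 16 ≡ 34; y = λ·(8 - 34) - 34 ≡ 3. → (34, 3)
3P: (34, 3) + (8, 34). λ = (34 - 3)/(8 - 34) ≡ 31/15 mod 41. 15⁻¹ ≡ 11 (mod 41) since 15·11 = 165 ≡ 1, so λ ≡ 13.
  x = λ² - 34 - 8 = 169 - 42 ≡ 4; y = λ·(34 - 4) - 3 ≡ 18. → (4, 18)
4P: (4, 18) + (8, 34). λ = (34 - 18)/(8 - 4) ≡ 16/4 mod 41. 4⁻¹ ≡ 31 (mod 41) since 4·31 = 124 ≡ 1, so λ ≡ 4.
  x = λ² - 4 - 8 = 16 - 12 ≡ 4; y = λ·(4 - 4) - 18 ≡ 23. → (4, 23)
5P: (4, 23) + (8, 34). λ = (34 - 23)/(8 - 4) ≡ 11/4 mod 41. 4⁻¹ ≡ 31 (mod 41), so λ ≡ 13.
  x = λ² - 4 - 8 = 169 - 12 ≡ 34; y = λ·(4 - 34) - 23 ≡ 38. → (34, 38)
6P: (34, 38) + (8, 34). λ = (34 - 38)/(8 - 34) ≡ 37/15 mod 41. 15⁻¹ ≡ 11 (mod 41), so λ ≡ 38.
  x = λ² - 34 - 8 = 1444 - 42 ≡ 8; y = λ·(34 - 8) - 38 ≡ 7. → (8, 7)
7P: (8, 7) + (8, 34): same x and y₁ ≡ -y₂, so the sum is the point at infinity.
7P = the point at infinity, so the order is 7.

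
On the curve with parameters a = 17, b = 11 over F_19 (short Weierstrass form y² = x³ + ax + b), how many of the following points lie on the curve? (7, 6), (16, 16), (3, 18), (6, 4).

(7, 6): 6² ≡ 17, rhs ≡ 17 → on.
(16, 16): 16² ≡ 9, rhs ≡ 9 → on.
(3, 18): 18² ≡ 1, rhs ≡ 13 → off.
(6, 4): 4² ≡ 16, rhs ≡ 6 → off.

2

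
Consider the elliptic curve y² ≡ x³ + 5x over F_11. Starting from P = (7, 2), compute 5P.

Repeated addition: build up to 5P.
2P: tangent at (7, 2): λ = (3·7² + 5)/(2·2) ≡ 9/4. 4⁻¹ ≡ 3 (mod 11), so λ ≡ 9·3 ≡ 5.
  x = λ² - 7 - 7 = 25 - 14 ≡ 0; y = λ·(7 - 0) - 2 ≡ 0. → (0, 0)
3P: (0, 0) + (7, 2). λ = (2 - 0)/(7 - 0) ≡ 2/7 mod 11. 7⁻¹ ≡ 8 (mod 11) since 7·8 = 56 ≡ 1, so λ ≡ 5.
  x = λ² - 0 - 7 = 25 - 7 ≡ 7; y = λ·(0 - 7) - 0 ≡ 9. → (7, 9)
4P: (7, 9) + (7, 2): same x and y₁ ≡ -y₂, so the sum is the point at infinity.
5P: the point at infinity + (7, 2) = (7, 2) (identity).

(7, 2)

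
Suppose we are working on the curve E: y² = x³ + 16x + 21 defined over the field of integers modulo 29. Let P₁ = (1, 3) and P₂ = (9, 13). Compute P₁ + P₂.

(1, 3) + (9, 13). λ = (13 - 3)/(9 - 1) ≡ 10/8 mod 29. 8⁻¹ ≡ 11 (mod 29) since 8·11 = 88 ≡ 1, so λ ≡ 23.
  x = λ² - 1 - 9 = 529 - 10 ≡ 26; y = λ·(1 - 26) - 3 ≡ 2. → (26, 2)

(26, 2)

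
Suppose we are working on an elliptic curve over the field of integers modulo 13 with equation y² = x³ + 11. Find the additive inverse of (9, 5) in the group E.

-(9, 5) = (9, -5 mod 13) = (9, 8).

(9, 8)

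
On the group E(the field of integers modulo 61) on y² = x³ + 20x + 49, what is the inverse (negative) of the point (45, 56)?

-(45, 56) = (45, -56 mod 61) = (45, 5).

(45, 5)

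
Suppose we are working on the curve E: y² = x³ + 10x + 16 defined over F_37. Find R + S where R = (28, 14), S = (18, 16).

(28, 14) + (18, 16). λ = (16 - 14)/(18 - 28) ≡ 2/27 mod 37. 27⁻¹ ≡ 11 (mod 37) since 27·11 = 297 ≡ 1, so λ ≡ 22.
  x = λ² - 28 - 18 = 484 - 46 ≡ 31; y = λ·(28 - 31) - 14 ≡ 31. → (31, 31)

(31, 31)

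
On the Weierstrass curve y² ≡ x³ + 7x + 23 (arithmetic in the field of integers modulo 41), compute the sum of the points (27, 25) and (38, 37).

(27, 25) + (38, 37). λ = (37 - 25)/(38 - 27) ≡ 12/11 mod 41. 11⁻¹ ≡ 15 (mod 41), so λ ≡ 16.
  x = λ² - 27 - 38 = 256 - 65 ≡ 27; y = λ·(27 - 27) - 25 ≡ 16. → (27, 16)

(27, 16)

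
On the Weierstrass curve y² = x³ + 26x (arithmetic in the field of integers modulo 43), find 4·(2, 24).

Write G = (2, 24).
Double-and-add on 4 = (100)₂. Start with G = (2, 24) for the leading 1-bit.
double: tangent at (2, 24): λ = (3·2² + 26)/(2·24) ≡ 38/5. 5⁻¹ ≡ 26 (mod 43), so λ ≡ 38·26 ≡ 42.
  x = λ² - 2 - 2 = 1764 - 4 ≡ 40; y = λ·(2 - 40) - 24 ≡ 14. → (40, 14)
double: tangent at (40, 14): λ = (3·40² + 26)/(2·14) ≡ 10/28. 28⁻¹ ≡ 20 (mod 43), so λ ≡ 10·20 ≡ 28.
  x = λ² - 40 - 40 = 784 - 80 ≡ 16; y = λ·(40 - 16) - 14 ≡ 13. → (16, 13)

(16, 13)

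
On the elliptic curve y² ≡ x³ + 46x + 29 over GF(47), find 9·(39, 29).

(30, 16)

Write G = (39, 29).
Double-and-add on 9 = (1001)₂. Start with G = (39, 29) for the leading 1-bit.
double: tangent at (39, 29): λ = (3·39² + 46)/(2·29) ≡ 3/11. 11⁻¹ ≡ 30 (mod 47) since 11·30 = 330 ≡ 1, so λ ≡ 3·30 ≡ 43.
  x = λ² - 39 - 39 = 1849 - 78 ≡ 32; y = λ·(39 - 32) - 29 ≡ 37. → (32, 37)
double: tangent at (32, 37): λ = (3·32² + 46)/(2·37) ≡ 16/27. 27⁻¹ ≡ 7 (mod 47), so λ ≡ 16·7 ≡ 18.
  x = λ² - 32 - 32 = 324 - 64 ≡ 25; y = λ·(32 - 25) - 37 ≡ 42. → (25, 42)
double: tangent at (25, 42): λ = (3·25² + 46)/(2·42) ≡ 41/37. 37⁻¹ ≡ 14 (mod 47), so λ ≡ 41·14 ≡ 10.
  x = λ² - 25 - 25 = 100 - 50 ≡ 3; y = λ·(25 - 3) - 42 ≡ 37. → (3, 37)
add G: (3, 37) + (39, 29). λ = (29 - 37)/(39 - 3) ≡ 39/36 mod 47. 36⁻¹ ≡ 17 (mod 47), so λ ≡ 5.
  x = λ² - 3 - 39 = 25 - 42 ≡ 30; y = λ·(3 - 30) - 37 ≡ 16. → (30, 16)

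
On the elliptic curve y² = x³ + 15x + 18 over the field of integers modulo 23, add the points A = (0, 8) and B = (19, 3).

(0, 8) + (19, 3). λ = (3 - 8)/(19 - 0) ≡ 18/19 mod 23. 19⁻¹ ≡ 17 (mod 23), so λ ≡ 7.
  x = λ² - 0 - 19 = 49 - 19 ≡ 7; y = λ·(0 - 7) - 8 ≡ 12. → (7, 12)

(7, 12)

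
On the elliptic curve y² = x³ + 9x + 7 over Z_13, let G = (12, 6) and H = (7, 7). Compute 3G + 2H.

(4, 4)

First 3G:
Repeated addition: build up to 3G.
2G: tangent at (12, 6): λ = (3·12² + 9)/(2·6) ≡ 12/12. 12⁻¹ ≡ 12 (mod 13) since 12·12 = 144 ≡ 1, so λ ≡ 12·12 ≡ 1.
  x = λ² - 12 - 12 = 1 - 24 ≡ 3; y = λ·(12 - 3) - 6 ≡ 3. → (3, 3)
3G: (3, 3) + (12, 6). λ = (6 - 3)/(12 - 3) ≡ 3/9 mod 13. 9⁻¹ ≡ 3 (mod 13), so λ ≡ 9.
  x = λ² - 3 - 12 = 81 - 15 ≡ 1; y = λ·(3 - 1) - 3 ≡ 2. → (1, 2)
3G = (1, 2).
Next 2H:
Repeated addition: build up to 2H.
2H: tangent at (7, 7): λ = (3·7² + 9)/(2·7) ≡ 0/1. 1⁻¹ ≡ 1 (mod 13) since 1·1 = 1 ≡ 1, so λ ≡ 0·1 ≡ 0.
  x = λ² - 7 - 7 = 0 - 14 ≡ 12; y = λ·(7 - 12) - 7 ≡ 6. → (12, 6)
2H = (12, 6).
Finally 3G + 2H:
(1, 2) + (12, 6). λ = (6 - 2)/(12 - 1) ≡ 4/11 mod 13. 11⁻¹ ≡ 6 (mod 13) since 11·6 = 66 ≡ 1, so λ ≡ 11.
  x = λ² - 1 - 12 = 121 - 13 ≡ 4; y = λ·(1 - 4) - 2 ≡ 4. → (4, 4)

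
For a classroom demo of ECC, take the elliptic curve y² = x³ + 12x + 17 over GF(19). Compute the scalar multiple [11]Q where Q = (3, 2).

Double-and-add on 11 = (1011)₂. Start with Q = (3, 2) for the leading 1-bit.
double: tangent at (3, 2): λ = (3·3² + 12)/(2·2) ≡ 1/4. 4⁻¹ ≡ 5 (mod 19) since 4·5 = 20 ≡ 1, so λ ≡ 1·5 ≡ 5.
  x = λ² - 3 - 3 = 25 - 6 ≡ 0; y = λ·(3 - 0) - 2 ≡ 13. → (0, 13)
double: tangent at (0, 13): λ = (3·0² + 12)/(2·13) ≡ 12/7. 7⁻¹ ≡ 11 (mod 19) since 7·11 = 77 ≡ 1, so λ ≡ 12·11 ≡ 18.
  x = λ² - 0 - 0 = 324 - 0 ≡ 1; y = λ·(0 - 1) - 13 ≡ 7. → (1, 7)
add Q: (1, 7) + (3, 2). λ = (2 - 7)/(3 - 1) ≡ 14/2 mod 19. 2⁻¹ ≡ 10 (mod 19) since 2·10 = 20 ≡ 1, so λ ≡ 7.
  x = λ² - 1 - 3 = 49 - 4 ≡ 7; y = λ·(1 - 7) - 7 ≡ 8. → (7, 8)
double: tangent at (7, 8): λ = (3·7² + 12)/(2·8) ≡ 7/16. 16⁻¹ ≡ 6 (mod 19) since 16·6 = 96 ≡ 1, so λ ≡ 7·6 ≡ 4.
  x = λ² - 7 - 7 = 16 - 14 ≡ 2; y = λ·(7 - 2) - 8 ≡ 12. → (2, 12)
add Q: (2, 12) + (3, 2). λ = (2 - 12)/(3 - 2) ≡ 9/1 mod 19. 1⁻¹ ≡ 1 (mod 19) since 1·1 = 1 ≡ 1, so λ ≡ 9.
  x = λ² - 2 - 3 = 81 - 5 ≡ 0; y = λ·(2 - 0) - 12 ≡ 6. → (0, 6)

(0, 6)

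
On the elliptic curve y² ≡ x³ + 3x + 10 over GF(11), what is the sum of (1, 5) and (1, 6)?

O

The two points share x = 1 and their y-coordinates satisfy 5 + 6 ≡ 0 (mod 11), so they are inverses. Their sum is ∞.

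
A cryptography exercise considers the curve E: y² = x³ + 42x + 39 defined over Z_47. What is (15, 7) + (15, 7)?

tangent at (15, 7): λ = (3·15² + 42)/(2·7) ≡ 12/14. 14⁻¹ ≡ 37 (mod 47), so λ ≡ 12·37 ≡ 21.
  x = λ² - 15 - 15 = 441 - 30 ≡ 35; y = λ·(15 - 35) - 7 ≡ 43. → (35, 43)

(35, 43)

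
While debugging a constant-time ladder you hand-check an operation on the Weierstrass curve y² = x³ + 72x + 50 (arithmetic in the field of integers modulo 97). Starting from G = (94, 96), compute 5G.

Double-and-add on 5 = (101)₂. Start with G = (94, 96) for the leading 1-bit.
double: tangent at (94, 96): λ = (3·94² + 72)/(2·96) ≡ 2/95. 95⁻¹ ≡ 48 (mod 97), so λ ≡ 2·48 ≡ 96.
  x = λ² - 94 - 94 = 9216 - 188 ≡ 7; y = λ·(94 - 7) - 96 ≡ 11. → (7, 11)
double: tangent at (7, 11): λ = (3·7² + 72)/(2·11) ≡ 25/22. 22⁻¹ ≡ 75 (mod 97), so λ ≡ 25·75 ≡ 32.
  x = λ² - 7 - 7 = 1024 - 14 ≡ 40; y = λ·(7 - 40) - 11 ≡ 0. → (40, 0)
add G: (40, 0) + (94, 96). λ = (96 - 0)/(94 - 40) ≡ 96/54 mod 97. 54⁻¹ ≡ 9 (mod 97) since 54·9 = 486 ≡ 1, so λ ≡ 88.
  x = λ² - 40 - 94 = 7744 - 134 ≡ 44; y = λ·(40 - 44) - 0 ≡ 36. → (44, 36)

(44, 36)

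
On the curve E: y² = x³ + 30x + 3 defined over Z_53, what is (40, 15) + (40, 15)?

tangent at (40, 15): λ = (3·40² + 30)/(2·15) ≡ 7/30. 30⁻¹ ≡ 23 (mod 53) since 30·23 = 690 ≡ 1, so λ ≡ 7·23 ≡ 2.
  x = λ² - 40 - 40 = 4 - 80 ≡ 30; y = λ·(40 - 30) - 15 ≡ 5. → (30, 5)

(30, 5)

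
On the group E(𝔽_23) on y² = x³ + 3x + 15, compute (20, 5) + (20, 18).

The two points share x = 20 and their y-coordinates satisfy 5 + 18 ≡ 0 (mod 23), so they are inverses. Their sum is the point at infinity.

O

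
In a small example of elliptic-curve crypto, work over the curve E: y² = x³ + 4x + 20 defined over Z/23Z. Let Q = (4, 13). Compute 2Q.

tangent at (4, 13): λ = (3·4² + 4)/(2·13) ≡ 6/3. 3⁻¹ ≡ 8 (mod 23) since 3·8 = 24 ≡ 1, so λ ≡ 6·8 ≡ 2.
  x = λ² - 4 - 4 = 4 - 8 ≡ 19; y = λ·(4 - 19) - 13 ≡ 3. → (19, 3)

(19, 3)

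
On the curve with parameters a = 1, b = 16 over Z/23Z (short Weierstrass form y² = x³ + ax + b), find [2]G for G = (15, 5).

tangent at (15, 5): λ = (3·15² + 1)/(2·5) ≡ 9/10. 10⁻¹ ≡ 7 (mod 23) since 10·7 = 70 ≡ 1, so λ ≡ 9·7 ≡ 17.
  x = λ² - 15 - 15 = 289 - 30 ≡ 6; y = λ·(15 - 6) - 5 ≡ 10. → (6, 10)

(6, 10)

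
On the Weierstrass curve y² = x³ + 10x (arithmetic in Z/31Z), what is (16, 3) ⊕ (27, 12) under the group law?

(16, 3) + (27, 12). λ = (12 - 3)/(27 - 16) ≡ 9/11 mod 31. 11⁻¹ ≡ 17 (mod 31) since 11·17 = 187 ≡ 1, so λ ≡ 29.
  x = λ² - 16 - 27 = 841 - 43 ≡ 23; y = λ·(16 - 23) - 3 ≡ 11. → (23, 11)

(23, 11)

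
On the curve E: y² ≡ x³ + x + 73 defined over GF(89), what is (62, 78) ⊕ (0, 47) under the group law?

(62, 78) + (0, 47). λ = (47 - 78)/(0 - 62) ≡ 58/27 mod 89. 27⁻¹ ≡ 33 (mod 89), so λ ≡ 45.
  x = λ² - 62 - 0 = 2025 - 62 ≡ 5; y = λ·(62 - 5) - 78 ≡ 84. → (5, 84)

(5, 84)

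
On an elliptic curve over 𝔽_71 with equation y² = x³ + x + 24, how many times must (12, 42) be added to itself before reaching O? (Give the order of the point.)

3

2P: tangent at (12, 42): λ = (3·12² + 1)/(2·42) ≡ 7/13. 13⁻¹ ≡ 11 (mod 71), so λ ≡ 7·11 ≡ 6.
  x = λ² - 12 - 12 = 36 - 24 ≡ 12; y = λ·(12 - 12) - 42 ≡ 29. → (12, 29)
3P: (12, 29) + (12, 42): same x and y₁ ≡ -y₂, so the sum is O.
3P = O, so the order is 3.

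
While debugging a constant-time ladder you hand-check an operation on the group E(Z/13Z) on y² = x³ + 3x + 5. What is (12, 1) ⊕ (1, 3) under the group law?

(12, 1) + (1, 3). λ = (3 - 1)/(1 - 12) ≡ 2/2 mod 13. 2⁻¹ ≡ 7 (mod 13) since 2·7 = 14 ≡ 1, so λ ≡ 1.
  x = λ² - 12 - 1 = 1 - 13 ≡ 1; y = λ·(12 - 1) - 1 ≡ 10. → (1, 10)

(1, 10)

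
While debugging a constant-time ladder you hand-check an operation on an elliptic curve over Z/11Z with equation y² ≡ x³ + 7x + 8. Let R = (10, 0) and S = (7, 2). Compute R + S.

(10, 0) + (7, 2). λ = (2 - 0)/(7 - 10) ≡ 2/8 mod 11. 8⁻¹ ≡ 7 (mod 11) since 8·7 = 56 ≡ 1, so λ ≡ 3.
  x = λ² - 10 - 7 = 9 - 17 ≡ 3; y = λ·(10 - 3) - 0 ≡ 10. → (3, 10)

(3, 10)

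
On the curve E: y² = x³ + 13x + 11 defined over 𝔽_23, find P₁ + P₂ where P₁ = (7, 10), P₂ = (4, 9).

(7, 13)

(7, 10) + (4, 9). λ = (9 - 10)/(4 - 7) ≡ 22/20 mod 23. 20⁻¹ ≡ 15 (mod 23), so λ ≡ 8.
  x = λ² - 7 - 4 = 64 - 11 ≡ 7; y = λ·(7 - 7) - 10 ≡ 13. → (7, 13)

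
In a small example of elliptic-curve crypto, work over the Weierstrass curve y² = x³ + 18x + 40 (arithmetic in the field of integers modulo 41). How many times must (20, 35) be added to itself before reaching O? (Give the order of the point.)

12

2P: tangent at (20, 35): λ = (3·20² + 18)/(2·35) ≡ 29/29. 29⁻¹ ≡ 17 (mod 41), so λ ≡ 29·17 ≡ 1.
  x = λ² - 20 - 20 = 1 - 40 ≡ 2; y = λ·(20 - 2) - 35 ≡ 24. → (2, 24)
3P: (2, 24) + (20, 35). λ = (35 - 24)/(20 - 2) ≡ 11/18 mod 41. 18⁻¹ ≡ 16 (mod 41) since 18·16 = 288 ≡ 1, so λ ≡ 12.
  x = λ² - 2 - 20 = 144 - 22 ≡ 40; y = λ·(2 - 40) - 24 ≡ 12. → (40, 12)
4P: (40, 12) + (20, 35). λ = (35 - 12)/(20 - 40) ≡ 23/21 mod 41. 21⁻¹ ≡ 2 (mod 41) since 21·2 = 42 ≡ 1, so λ ≡ 5.
  x = λ² - 40 - 20 = 25 - 60 ≡ 6; y = λ·(40 - 6) - 12 ≡ 35. → (6, 35)
5P: (6, 35) + (20, 35). λ = (35 - 35)/(20 - 6) ≡ 0/14 mod 41. 14⁻¹ ≡ 3 (mod 41), so λ ≡ 0.
  x = λ² - 6 - 20 = 0 - 26 ≡ 15; y = λ·(6 - 15) - 35 ≡ 6. → (15, 6)
6P: (15, 6) + (20, 35). λ = (35 - 6)/(20 - 15) ≡ 29/5 mod 41. 5⁻¹ ≡ 33 (mod 41), so λ ≡ 14.
  x = λ² - 15 - 20 = 196 - 35 ≡ 38; y = λ·(15 - 38) - 6 ≡ 0. → (38, 0)
7P: (38, 0) + (20, 35). λ = (35 - 0)/(20 - 38) ≡ 35/23 mod 41. 23⁻¹ ≡ 25 (mod 41), so λ ≡ 14.
  x = λ² - 38 - 20 = 196 - 58 ≡ 15; y = λ·(38 - 15) - 0 ≡ 35. → (15, 35)
8P: (15, 35) + (20, 35). λ = (35 - 35)/(20 - 15) ≡ 0/5 mod 41. 5⁻¹ ≡ 33 (mod 41) since 5·33 = 165 ≡ 1, so λ ≡ 0.
  x = λ² - 15 - 20 = 0 - 35 ≡ 6; y = λ·(15 - 6) - 35 ≡ 6. → (6, 6)
9P: (6, 6) + (20, 35). λ = (35 - 6)/(20 - 6) ≡ 29/14 mod 41. 14⁻¹ ≡ 3 (mod 41), so λ ≡ 5.
  x = λ² - 6 - 20 = 25 - 26 ≡ 40; y = λ·(6 - 40) - 6 ≡ 29. → (40, 29)
10P: (40, 29) + (20, 35). λ = (35 - 29)/(20 - 40) ≡ 6/21 mod 41. 21⁻¹ ≡ 2 (mod 41) since 21·2 = 42 ≡ 1, so λ ≡ 12.
  x = λ² - 40 - 20 = 144 - 60 ≡ 2; y = λ·(40 - 2) - 29 ≡ 17. → (2, 17)
11P: (2, 17) + (20, 35). λ = (35 - 17)/(20 - 2) ≡ 18/18 mod 41. 18⁻¹ ≡ 16 (mod 41), so λ ≡ 1.
  x = λ² - 2 - 20 = 1 - 22 ≡ 20; y = λ·(2 - 20) - 17 ≡ 6. → (20, 6)
12P: (20, 6) + (20, 35): same x and y₁ ≡ -y₂, so the sum is O.
12P = O, so the order is 12.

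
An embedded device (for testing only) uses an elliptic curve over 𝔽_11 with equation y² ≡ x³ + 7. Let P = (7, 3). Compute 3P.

Repeated addition: build up to 3P.
2P: tangent at (7, 3): λ = (3·7² + 0)/(2·3) ≡ 4/6. 6⁻¹ ≡ 2 (mod 11), so λ ≡ 4·2 ≡ 8.
  x = λ² - 7 - 7 = 64 - 14 ≡ 6; y = λ·(7 - 6) - 3 ≡ 5. → (6, 5)
3P: (6, 5) + (7, 3). λ = (3 - 5)/(7 - 6) ≡ 9/1 mod 11. 1⁻¹ ≡ 1 (mod 11), so λ ≡ 9.
  x = λ² - 6 - 7 = 81 - 13 ≡ 2; y = λ·(6 - 2) - 5 ≡ 9. → (2, 9)

(2, 9)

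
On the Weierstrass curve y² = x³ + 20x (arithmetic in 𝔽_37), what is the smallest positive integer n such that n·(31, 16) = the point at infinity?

2P: tangent at (31, 16): λ = (3·31² + 20)/(2·16) ≡ 17/32. 32⁻¹ ≡ 22 (mod 37), so λ ≡ 17·22 ≡ 4.
  x = λ² - 31 - 31 = 16 - 62 ≡ 28; y = λ·(31 - 28) - 16 ≡ 33. → (28, 33)
3P: (28, 33) + (31, 16). λ = (16 - 33)/(31 - 28) ≡ 20/3 mod 37. 3⁻¹ ≡ 25 (mod 37) since 3·25 = 75 ≡ 1, so λ ≡ 19.
  x = λ² - 28 - 31 = 361 - 59 ≡ 6; y = λ·(28 - 6) - 33 ≡ 15. → (6, 15)
4P: (6, 15) + (31, 16). λ = (16 - 15)/(31 - 6) ≡ 1/25 mod 37. 25⁻¹ ≡ 3 (mod 37) since 25·3 = 75 ≡ 1, so λ ≡ 3.
  x = λ² - 6 - 31 = 9 - 37 ≡ 9; y = λ·(6 - 9) - 15 ≡ 13. → (9, 13)
5P: (9, 13) + (31, 16). λ = (16 - 13)/(31 - 9) ≡ 3/22 mod 37. 22⁻¹ ≡ 32 (mod 37) since 22·32 = 704 ≡ 1, so λ ≡ 22.
  x = λ² - 9 - 31 = 484 - 40 ≡ 0; y = λ·(9 - 0) - 13 ≡ 0. → (0, 0)
6P: (0, 0) + (31, 16). λ = (16 - 0)/(31 - 0) ≡ 16/31 mod 37. 31⁻¹ ≡ 6 (mod 37), so λ ≡ 22.
  x = λ² - 0 - 31 = 484 - 31 ≡ 9; y = λ·(0 - 9) - 0 ≡ 24. → (9, 24)
7P: (9, 24) + (31, 16). λ = (16 - 24)/(31 - 9) ≡ 29/22 mod 37. 22⁻¹ ≡ 32 (mod 37) since 22·32 = 704 ≡ 1, so λ ≡ 3.
  x = λ² - 9 - 31 = 9 - 40 ≡ 6; y = λ·(9 - 6) - 24 ≡ 22. → (6, 22)
8P: (6, 22) + (31, 16). λ = (16 - 22)/(31 - 6) ≡ 31/25 mod 37. 25⁻¹ ≡ 3 (mod 37) since 25·3 = 75 ≡ 1, so λ ≡ 19.
  x = λ² - 6 - 31 = 361 - 37 ≡ 28; y = λ·(6 - 28) - 22 ≡ 4. → (28, 4)
9P: (28, 4) + (31, 16). λ = (16 - 4)/(31 - 28) ≡ 12/3 mod 37. 3⁻¹ ≡ 25 (mod 37) since 3·25 = 75 ≡ 1, so λ ≡ 4.
  x = λ² - 28 - 31 = 16 - 59 ≡ 31; y = λ·(28 - 31) - 4 ≡ 21. → (31, 21)
10P: (31, 21) + (31, 16): same x and y₁ ≡ -y₂, so the sum is the point at infinity.
10P = the point at infinity, so the order is 10.

10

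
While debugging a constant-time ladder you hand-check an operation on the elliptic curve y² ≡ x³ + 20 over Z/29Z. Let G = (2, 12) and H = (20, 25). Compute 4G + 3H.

(5, 0)

First 4G:
Repeated addition: build up to 4G.
2G: tangent at (2, 12): λ = (3·2² + 0)/(2·12) ≡ 12/24. 24⁻¹ ≡ 23 (mod 29) since 24·23 = 552 ≡ 1, so λ ≡ 12·23 ≡ 15.
  x = λ² - 2 - 2 = 225 - 4 ≡ 18; y = λ·(2 - 18) - 12 ≡ 9. → (18, 9)
3G: (18, 9) + (2, 12). λ = (12 - 9)/(2 - 18) ≡ 3/13 mod 29. 13⁻¹ ≡ 9 (mod 29), so λ ≡ 27.
  x = λ² - 18 - 2 = 729 - 20 ≡ 13; y = λ·(18 - 13) - 9 ≡ 10. → (13, 10)
4G: (13, 10) + (2, 12). λ = (12 - 10)/(2 - 13) ≡ 2/18 mod 29. 18⁻¹ ≡ 21 (mod 29), so λ ≡ 13.
  x = λ² - 13 - 2 = 169 - 15 ≡ 9; y = λ·(13 - 9) - 10 ≡ 13. → (9, 13)
4G = (9, 13).
Next 3H:
Repeated addition: build up to 3H.
2H: tangent at (20, 25): λ = (3·20² + 0)/(2·25) ≡ 11/21. 21⁻¹ ≡ 18 (mod 29), so λ ≡ 11·18 ≡ 24.
  x = λ² - 20 - 20 = 576 - 40 ≡ 14; y = λ·(20 - 14) - 25 ≡ 3. → (14, 3)
3H: (14, 3) + (20, 25). λ = (25 - 3)/(20 - 14) ≡ 22/6 mod 29. 6⁻¹ ≡ 5 (mod 29), so λ ≡ 23.
  x = λ² - 14 - 20 = 529 - 34 ≡ 2; y = λ·(14 - 2) - 3 ≡ 12. → (2, 12)
3H = (2, 12).
Finally 4G + 3H:
(9, 13) + (2, 12). λ = (12 - 13)/(2 - 9) ≡ 28/22 mod 29. 22⁻¹ ≡ 4 (mod 29) since 22·4 = 88 ≡ 1, so λ ≡ 25.
  x = λ² - 9 - 2 = 625 - 11 ≡ 5; y = λ·(9 - 5) - 13 ≡ 0. → (5, 0)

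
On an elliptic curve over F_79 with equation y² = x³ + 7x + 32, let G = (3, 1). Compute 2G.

tangent at (3, 1): λ = (3·3² + 7)/(2·1) ≡ 34/2. 2⁻¹ ≡ 40 (mod 79), so λ ≡ 34·40 ≡ 17.
  x = λ² - 3 - 3 = 289 - 6 ≡ 46; y = λ·(3 - 46) - 1 ≡ 58. → (46, 58)

(46, 58)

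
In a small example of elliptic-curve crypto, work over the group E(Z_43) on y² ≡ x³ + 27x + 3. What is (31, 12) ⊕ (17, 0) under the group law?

(1, 26)

(31, 12) + (17, 0). λ = (0 - 12)/(17 - 31) ≡ 31/29 mod 43. 29⁻¹ ≡ 3 (mod 43), so λ ≡ 7.
  x = λ² - 31 - 17 = 49 - 48 ≡ 1; y = λ·(31 - 1) - 12 ≡ 26. → (1, 26)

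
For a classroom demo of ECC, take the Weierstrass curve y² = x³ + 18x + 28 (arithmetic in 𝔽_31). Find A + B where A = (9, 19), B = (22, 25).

(9, 19) + (22, 25). λ = (25 - 19)/(22 - 9) ≡ 6/13 mod 31. 13⁻¹ ≡ 12 (mod 31) since 13·12 = 156 ≡ 1, so λ ≡ 10.
  x = λ² - 9 - 22 = 100 - 31 ≡ 7; y = λ·(9 - 7) - 19 ≡ 1. → (7, 1)

(7, 1)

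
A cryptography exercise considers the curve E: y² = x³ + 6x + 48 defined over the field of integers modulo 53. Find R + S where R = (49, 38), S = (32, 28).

(38, 9)

(49, 38) + (32, 28). λ = (28 - 38)/(32 - 49) ≡ 43/36 mod 53. 36⁻¹ ≡ 28 (mod 53), so λ ≡ 38.
  x = λ² - 49 - 32 = 1444 - 81 ≡ 38; y = λ·(49 - 38) - 38 ≡ 9. → (38, 9)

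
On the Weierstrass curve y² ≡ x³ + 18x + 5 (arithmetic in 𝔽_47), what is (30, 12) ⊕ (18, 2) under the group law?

(30, 12) + (18, 2). λ = (2 - 12)/(18 - 30) ≡ 37/35 mod 47. 35⁻¹ ≡ 43 (mod 47), so λ ≡ 40.
  x = λ² - 30 - 18 = 1600 - 48 ≡ 1; y = λ·(30 - 1) - 12 ≡ 20. → (1, 20)

(1, 20)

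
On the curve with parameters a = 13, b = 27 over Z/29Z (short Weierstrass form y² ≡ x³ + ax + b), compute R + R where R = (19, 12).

tangent at (19, 12): λ = (3·19² + 13)/(2·12) ≡ 23/24. 24⁻¹ ≡ 23 (mod 29) since 24·23 = 552 ≡ 1, so λ ≡ 23·23 ≡ 7.
  x = λ² - 19 - 19 = 49 - 38 ≡ 11; y = λ·(19 - 11) - 12 ≡ 15. → (11, 15)

(11, 15)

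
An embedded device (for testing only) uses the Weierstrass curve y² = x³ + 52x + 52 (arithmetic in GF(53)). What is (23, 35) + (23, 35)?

tangent at (23, 35): λ = (3·23² + 52)/(2·35) ≡ 49/17. 17⁻¹ ≡ 25 (mod 53), so λ ≡ 49·25 ≡ 6.
  x = λ² - 23 - 23 = 36 - 46 ≡ 43; y = λ·(23 - 43) - 35 ≡ 4. → (43, 4)

(43, 4)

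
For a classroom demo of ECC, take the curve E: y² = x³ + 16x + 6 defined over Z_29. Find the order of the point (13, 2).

2P: tangent at (13, 2): λ = (3·13² + 16)/(2·2) ≡ 1/4. 4⁻¹ ≡ 22 (mod 29), so λ ≡ 1·22 ≡ 22.
  x = λ² - 13 - 13 = 484 - 26 ≡ 23; y = λ·(13 - 23) - 2 ≡ 10. → (23, 10)
3P: (23, 10) + (13, 2). λ = (2 - 10)/(13 - 23) ≡ 21/19 mod 29. 19⁻¹ ≡ 26 (mod 29) since 19·26 = 494 ≡ 1, so λ ≡ 24.
  x = λ² - 23 - 13 = 576 - 36 ≡ 18; y = λ·(23 - 18) - 10 ≡ 23. → (18, 23)
4P: (18, 23) + (13, 2). λ = (2 - 23)/(13 - 18) ≡ 8/24 mod 29. 24⁻¹ ≡ 23 (mod 29), so λ ≡ 10.
  x = λ² - 18 - 13 = 100 - 31 ≡ 11; y = λ·(18 - 11) - 23 ≡ 18. → (11, 18)
5P: (11, 18) + (13, 2). λ = (2 - 18)/(13 - 11) ≡ 13/2 mod 29. 2⁻¹ ≡ 15 (mod 29), so λ ≡ 21.
  x = λ² - 11 - 13 = 441 - 24 ≡ 11; y = λ·(11 - 11) - 18 ≡ 11. → (11, 11)
6P: (11, 11) + (13, 2). λ = (2 - 11)/(13 - 11) ≡ 20/2 mod 29. 2⁻¹ ≡ 15 (mod 29) since 2·15 = 30 ≡ 1, so λ ≡ 10.
  x = λ² - 11 - 13 = 100 - 24 ≡ 18; y = λ·(11 - 18) - 11 ≡ 6. → (18, 6)
7P: (18, 6) + (13, 2). λ = (2 - 6)/(13 - 18) ≡ 25/24 mod 29. 24⁻¹ ≡ 23 (mod 29) since 24·23 = 552 ≡ 1, so λ ≡ 24.
  x = λ² - 18 - 13 = 576 - 31 ≡ 23; y = λ·(18 - 23) - 6 ≡ 19. → (23, 19)
8P: (23, 19) + (13, 2). λ = (2 - 19)/(13 - 23) ≡ 12/19 mod 29. 19⁻¹ ≡ 26 (mod 29), so λ ≡ 22.
  x = λ² - 23 - 13 = 484 - 36 ≡ 13; y = λ·(23 - 13) - 19 ≡ 27. → (13, 27)
9P: (13, 27) + (13, 2): same x and y₁ ≡ -y₂, so the sum is O.
9P = O, so the order is 9.

9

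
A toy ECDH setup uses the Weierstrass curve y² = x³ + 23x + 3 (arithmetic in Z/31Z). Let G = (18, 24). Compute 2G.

tangent at (18, 24): λ = (3·18² + 23)/(2·24) ≡ 3/17. 17⁻¹ ≡ 11 (mod 31) since 17·11 = 187 ≡ 1, so λ ≡ 3·11 ≡ 2.
  x = λ² - 18 - 18 = 4 - 36 ≡ 30; y = λ·(18 - 30) - 24 ≡ 14. → (30, 14)

(30, 14)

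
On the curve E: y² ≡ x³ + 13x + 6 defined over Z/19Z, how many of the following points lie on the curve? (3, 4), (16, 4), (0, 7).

1

(3, 4): 4² ≡ 16, rhs ≡ 15 → off.
(16, 4): 4² ≡ 16, rhs ≡ 16 → on.
(0, 7): 7² ≡ 11, rhs ≡ 6 → off.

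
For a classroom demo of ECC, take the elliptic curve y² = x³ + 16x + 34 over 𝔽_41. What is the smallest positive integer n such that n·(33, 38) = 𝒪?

2P: tangent at (33, 38): λ = (3·33² + 16)/(2·38) ≡ 3/35. 35⁻¹ ≡ 34 (mod 41) since 35·34 = 1190 ≡ 1, so λ ≡ 3·34 ≡ 20.
  x = λ² - 33 - 33 = 400 - 66 ≡ 6; y = λ·(33 - 6) - 38 ≡ 10. → (6, 10)
3P: (6, 10) + (33, 38). λ = (38 - 10)/(33 - 6) ≡ 28/27 mod 41. 27⁻¹ ≡ 38 (mod 41), so λ ≡ 39.
  x = λ² - 6 - 33 = 1521 - 39 ≡ 6; y = λ·(6 - 6) - 10 ≡ 31. → (6, 31)
4P: (6, 31) + (33, 38). λ = (38 - 31)/(33 - 6) ≡ 7/27 mod 41. 27⁻¹ ≡ 38 (mod 41), so λ ≡ 20.
  x = λ² - 6 - 33 = 400 - 39 ≡ 33; y = λ·(6 - 33) - 31 ≡ 3. → (33, 3)
5P: (33, 3) + (33, 38): same x and y₁ ≡ -y₂, so the sum is 𝒪.
5P = 𝒪, so the order is 5.

5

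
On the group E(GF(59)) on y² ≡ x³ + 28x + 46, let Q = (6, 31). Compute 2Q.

tangent at (6, 31): λ = (3·6² + 28)/(2·31) ≡ 18/3. 3⁻¹ ≡ 20 (mod 59) since 3·20 = 60 ≡ 1, so λ ≡ 18·20 ≡ 6.
  x = λ² - 6 - 6 = 36 - 12 ≡ 24; y = λ·(6 - 24) - 31 ≡ 38. → (24, 38)

(24, 38)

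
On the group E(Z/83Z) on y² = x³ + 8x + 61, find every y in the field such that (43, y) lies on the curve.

x³ + 8x + 61 = 79912 ≡ 66 (mod 83).
66 is a non-residue mod 83; no y exists.

none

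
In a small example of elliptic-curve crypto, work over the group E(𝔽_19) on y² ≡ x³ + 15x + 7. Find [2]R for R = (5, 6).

(13, 10)

tangent at (5, 6): λ = (3·5² + 15)/(2·6) ≡ 14/12. 12⁻¹ ≡ 8 (mod 19) since 12·8 = 96 ≡ 1, so λ ≡ 14·8 ≡ 17.
  x = λ² - 5 - 5 = 289 - 10 ≡ 13; y = λ·(5 - 13) - 6 ≡ 10. → (13, 10)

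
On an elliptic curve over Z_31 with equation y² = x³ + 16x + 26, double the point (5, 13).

tangent at (5, 13): λ = (3·5² + 16)/(2·13) ≡ 29/26. 26⁻¹ ≡ 6 (mod 31), so λ ≡ 29·6 ≡ 19.
  x = λ² - 5 - 5 = 361 - 10 ≡ 10; y = λ·(5 - 10) - 13 ≡ 16. → (10, 16)

(10, 16)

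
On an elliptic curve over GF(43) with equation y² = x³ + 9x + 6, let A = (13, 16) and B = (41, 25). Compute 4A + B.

(35, 14)

First 4A:
Double-and-add on 4 = (100)₂. Start with A = (13, 16) for the leading 1-bit.
double: tangent at (13, 16): λ = (3·13² + 9)/(2·16) ≡ 0/32. 32⁻¹ ≡ 39 (mod 43), so λ ≡ 0·39 ≡ 0.
  x = λ² - 13 - 13 = 0 - 26 ≡ 17; y = λ·(13 - 17) - 16 ≡ 27. → (17, 27)
double: tangent at (17, 27): λ = (3·17² + 9)/(2·27) ≡ 16/11. 11⁻¹ ≡ 4 (mod 43), so λ ≡ 16·4 ≡ 21.
  x = λ² - 17 - 17 = 441 - 34 ≡ 20; y = λ·(17 - 20) - 27 ≡ 39. → (20, 39)
4A = (20, 39).
Finally 4A + B:
(20, 39) + (41, 25). λ = (25 - 39)/(41 - 20) ≡ 29/21 mod 43. 21⁻¹ ≡ 41 (mod 43) since 21·41 = 861 ≡ 1, so λ ≡ 28.
  x = λ² - 20 - 41 = 784 - 61 ≡ 35; y = λ·(20 - 35) - 39 ≡ 14. → (35, 14)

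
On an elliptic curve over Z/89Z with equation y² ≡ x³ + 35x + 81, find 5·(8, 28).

Write P = (8, 28).
Double-and-add on 5 = (101)₂. Start with P = (8, 28) for the leading 1-bit.
double: tangent at (8, 28): λ = (3·8² + 35)/(2·28) ≡ 49/56. 56⁻¹ ≡ 62 (mod 89), so λ ≡ 49·62 ≡ 12.
  x = λ² - 8 - 8 = 144 - 16 ≡ 39; y = λ·(8 - 39) - 28 ≡ 45. → (39, 45)
double: tangent at (39, 45): λ = (3·39² + 35)/(2·45) ≡ 59/1. 1⁻¹ ≡ 1 (mod 89), so λ ≡ 59·1 ≡ 59.
  x = λ² - 39 - 39 = 3481 - 78 ≡ 21; y = λ·(39 - 21) - 45 ≡ 38. → (21, 38)
add P: (21, 38) + (8, 28). λ = (28 - 38)/(8 - 21) ≡ 79/76 mod 89. 76⁻¹ ≡ 41 (mod 89), so λ ≡ 35.
  x = λ² - 21 - 8 = 1225 - 29 ≡ 39; y = λ·(21 - 39) - 38 ≡ 44. → (39, 44)

(39, 44)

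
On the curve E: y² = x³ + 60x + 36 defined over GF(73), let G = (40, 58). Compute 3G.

Repeated addition: build up to 3G.
2G: tangent at (40, 58): λ = (3·40² + 60)/(2·58) ≡ 42/43. 43⁻¹ ≡ 17 (mod 73) since 43·17 = 731 ≡ 1, so λ ≡ 42·17 ≡ 57.
  x = λ² - 40 - 40 = 3249 - 80 ≡ 30; y = λ·(40 - 30) - 58 ≡ 1. → (30, 1)
3G: (30, 1) + (40, 58). λ = (58 - 1)/(40 - 30) ≡ 57/10 mod 73. 10⁻¹ ≡ 22 (mod 73), so λ ≡ 13.
  x = λ² - 30 - 40 = 169 - 70 ≡ 26; y = λ·(30 - 26) - 1 ≡ 51. → (26, 51)

(26, 51)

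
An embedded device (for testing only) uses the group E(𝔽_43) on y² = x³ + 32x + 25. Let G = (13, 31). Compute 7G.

Repeated addition: build up to 7G.
2G: tangent at (13, 31): λ = (3·13² + 32)/(2·31) ≡ 23/19. 19⁻¹ ≡ 34 (mod 43), so λ ≡ 23·34 ≡ 8.
  x = λ² - 13 - 13 = 64 - 26 ≡ 38; y = λ·(13 - 38) - 31 ≡ 27. → (38, 27)
3G: (38, 27) + (13, 31). λ = (31 - 27)/(13 - 38) ≡ 4/18 mod 43. 18⁻¹ ≡ 12 (mod 43) since 18·12 = 216 ≡ 1, so λ ≡ 5.
  x = λ² - 38 - 13 = 25 - 51 ≡ 17; y = λ·(38 - 17) - 27 ≡ 35. → (17, 35)
4G: (17, 35) + (13, 31). λ = (31 - 35)/(13 - 17) ≡ 39/39 mod 43. 39⁻¹ ≡ 32 (mod 43) since 39·32 = 1248 ≡ 1, so λ ≡ 1.
  x = λ² - 17 - 13 = 1 - 30 ≡ 14; y = λ·(17 - 14) - 35 ≡ 11. → (14, 11)
5G: (14, 11) + (13, 31). λ = (31 - 11)/(13 - 14) ≡ 20/42 mod 43. 42⁻¹ ≡ 42 (mod 43), so λ ≡ 23.
  x = λ² - 14 - 13 = 529 - 27 ≡ 29; y = λ·(14 - 29) - 11 ≡ 31. → (29, 31)
6G: (29, 31) + (13, 31). λ = (31 - 31)/(13 - 29) ≡ 0/27 mod 43. 27⁻¹ ≡ 8 (mod 43) since 27·8 = 216 ≡ 1, so λ ≡ 0.
  x = λ² - 29 - 13 = 0 - 42 ≡ 1; y = λ·(29 - 1) - 31 ≡ 12. → (1, 12)
7G: (1, 12) + (13, 31). λ = (31 - 12)/(13 - 1) ≡ 19/12 mod 43. 12⁻¹ ≡ 18 (mod 43), so λ ≡ 41.
  x = λ² - 1 - 13 = 1681 - 14 ≡ 33; y = λ·(1 - 33) - 12 ≡ 9. → (33, 9)

(33, 9)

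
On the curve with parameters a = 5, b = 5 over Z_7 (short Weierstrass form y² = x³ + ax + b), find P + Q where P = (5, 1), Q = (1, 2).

(5, 1) + (1, 2). λ = (2 - 1)/(1 - 5) ≡ 1/3 mod 7. 3⁻¹ ≡ 5 (mod 7), so λ ≡ 5.
  x = λ² - 5 - 1 = 25 - 6 ≡ 5; y = λ·(5 - 5) - 1 ≡ 6. → (5, 6)

(5, 6)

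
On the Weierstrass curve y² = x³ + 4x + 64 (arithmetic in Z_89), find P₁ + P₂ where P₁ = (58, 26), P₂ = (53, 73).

(45, 12)

(58, 26) + (53, 73). λ = (73 - 26)/(53 - 58) ≡ 47/84 mod 89. 84⁻¹ ≡ 71 (mod 89) since 84·71 = 5964 ≡ 1, so λ ≡ 44.
  x = λ² - 58 - 53 = 1936 - 111 ≡ 45; y = λ·(58 - 45) - 26 ≡ 12. → (45, 12)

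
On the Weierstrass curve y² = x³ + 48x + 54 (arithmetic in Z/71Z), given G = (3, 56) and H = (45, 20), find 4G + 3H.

First 4G:
Double-and-add on 4 = (100)₂. Start with G = (3, 56) for the leading 1-bit.
double: tangent at (3, 56): λ = (3·3² + 48)/(2·56) ≡ 4/41. 41⁻¹ ≡ 26 (mod 71) since 41·26 = 1066 ≡ 1, so λ ≡ 4·26 ≡ 33.
  x = λ² - 3 - 3 = 1089 - 6 ≡ 18; y = λ·(3 - 18) - 56 ≡ 17. → (18, 17)
double: tangent at (18, 17): λ = (3·18² + 48)/(2·17) ≡ 26/34. 34⁻¹ ≡ 23 (mod 71), so λ ≡ 26·23 ≡ 30.
  x = λ² - 18 - 18 = 900 - 36 ≡ 12; y = λ·(18 - 12) - 17 ≡ 21. → (12, 21)
4G = (12, 21).
Next 3H:
Repeated addition: build up to 3H.
2H: tangent at (45, 20): λ = (3·45² + 48)/(2·20) ≡ 17/40. 40⁻¹ ≡ 16 (mod 71), so λ ≡ 17·16 ≡ 59.
  x = λ² - 45 - 45 = 3481 - 90 ≡ 54; y = λ·(45 - 54) - 20 ≡ 17. → (54, 17)
3H: (54, 17) + (45, 20). λ = (20 - 17)/(45 - 54) ≡ 3/62 mod 71. 62⁻¹ ≡ 63 (mod 71), so λ ≡ 47.
  x = λ² - 54 - 45 = 2209 - 99 ≡ 51; y = λ·(54 - 51) - 17 ≡ 53. → (51, 53)
3H = (51, 53).
Finally 4G + 3H:
(12, 21) + (51, 53). λ = (53 - 21)/(51 - 12) ≡ 32/39 mod 71. 39⁻¹ ≡ 51 (mod 71), so λ ≡ 70.
  x = λ² - 12 - 51 = 4900 - 63 ≡ 9; y = λ·(12 - 9) - 21 ≡ 47. → (9, 47)

(9, 47)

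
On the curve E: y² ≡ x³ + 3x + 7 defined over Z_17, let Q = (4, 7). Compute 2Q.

tangent at (4, 7): λ = (3·4² + 3)/(2·7) ≡ 0/14. 14⁻¹ ≡ 11 (mod 17), so λ ≡ 0·11 ≡ 0.
  x = λ² - 4 - 4 = 0 - 8 ≡ 9; y = λ·(4 - 9) - 7 ≡ 10. → (9, 10)

(9, 10)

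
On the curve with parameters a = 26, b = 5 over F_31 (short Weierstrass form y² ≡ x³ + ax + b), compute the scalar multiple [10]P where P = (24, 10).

(29, 10)

Repeated addition: build up to 10P.
2P: tangent at (24, 10): λ = (3·24² + 26)/(2·10) ≡ 18/20. 20⁻¹ ≡ 14 (mod 31) since 20·14 = 280 ≡ 1, so λ ≡ 18·14 ≡ 4.
  x = λ² - 24 - 24 = 16 - 48 ≡ 30; y = λ·(24 - 30) - 10 ≡ 28. → (30, 28)
3P: (30, 28) + (24, 10). λ = (10 - 28)/(24 - 30) ≡ 13/25 mod 31. 25⁻¹ ≡ 5 (mod 31), so λ ≡ 3.
  x = λ² - 30 - 24 = 9 - 54 ≡ 17; y = λ·(30 - 17) - 28 ≡ 11. → (17, 11)
4P: (17, 11) + (24, 10). λ = (10 - 11)/(24 - 17) ≡ 30/7 mod 31. 7⁻¹ ≡ 9 (mod 31), so λ ≡ 22.
  x = λ² - 17 - 24 = 484 - 41 ≡ 9; y = λ·(17 - 9) - 11 ≡ 10. → (9, 10)
5P: (9, 10) + (24, 10). λ = (10 - 10)/(24 - 9) ≡ 0/15 mod 31. 15⁻¹ ≡ 29 (mod 31) since 15·29 = 435 ≡ 1, so λ ≡ 0.
  x = λ² - 9 - 24 = 0 - 33 ≡ 29; y = λ·(9 - 29) - 10 ≡ 21. → (29, 21)
6P: (29, 21) + (24, 10). λ = (10 - 21)/(24 - 29) ≡ 20/26 mod 31. 26⁻¹ ≡ 6 (mod 31), so λ ≡ 27.
  x = λ² - 29 - 24 = 729 - 53 ≡ 25; y = λ·(29 - 25) - 21 ≡ 25. → (25, 25)
7P: (25, 25) + (24, 10). λ = (10 - 25)/(24 - 25) ≡ 16/30 mod 31. 30⁻¹ ≡ 30 (mod 31), so λ ≡ 15.
  x = λ² - 25 - 24 = 225 - 49 ≡ 21; y = λ·(25 - 21) - 25 ≡ 4. → (21, 4)
8P: (21, 4) + (24, 10). λ = (10 - 4)/(24 - 21) ≡ 6/3 mod 31. 3⁻¹ ≡ 21 (mod 31), so λ ≡ 2.
  x = λ² - 21 - 24 = 4 - 45 ≡ 21; y = λ·(21 - 21) - 4 ≡ 27. → (21, 27)
9P: (21, 27) + (24, 10). λ = (10 - 27)/(24 - 21) ≡ 14/3 mod 31. 3⁻¹ ≡ 21 (mod 31) since 3·21 = 63 ≡ 1, so λ ≡ 15.
  x = λ² - 21 - 24 = 225 - 45 ≡ 25; y = λ·(21 - 25) - 27 ≡ 6. → (25, 6)
10P: (25, 6) + (24, 10). λ = (10 - 6)/(24 - 25) ≡ 4/30 mod 31. 30⁻¹ ≡ 30 (mod 31) since 30·30 = 900 ≡ 1, so λ ≡ 27.
  x = λ² - 25 - 24 = 729 - 49 ≡ 29; y = λ·(25 - 29) - 6 ≡ 10. → (29, 10)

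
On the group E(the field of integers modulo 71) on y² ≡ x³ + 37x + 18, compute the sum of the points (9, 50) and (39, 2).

(0, 35)

(9, 50) + (39, 2). λ = (2 - 50)/(39 - 9) ≡ 23/30 mod 71. 30⁻¹ ≡ 45 (mod 71), so λ ≡ 41.
  x = λ² - 9 - 39 = 1681 - 48 ≡ 0; y = λ·(9 - 0) - 50 ≡ 35. → (0, 35)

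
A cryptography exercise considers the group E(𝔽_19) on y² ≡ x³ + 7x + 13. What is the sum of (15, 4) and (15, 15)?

The two points share x = 15 and their y-coordinates satisfy 4 + 15 ≡ 0 (mod 19), so they are inverses. Their sum is O.

O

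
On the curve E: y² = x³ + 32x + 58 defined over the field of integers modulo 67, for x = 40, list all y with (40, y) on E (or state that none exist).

x³ + 32x + 58 = 65338 ≡ 13 (mod 67).
13 is a non-residue mod 67; no y exists.

none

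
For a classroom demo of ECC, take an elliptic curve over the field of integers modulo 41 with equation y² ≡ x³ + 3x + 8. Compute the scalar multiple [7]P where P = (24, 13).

Repeated addition: build up to 7P.
2P: tangent at (24, 13): λ = (3·24² + 3)/(2·13) ≡ 9/26. 26⁻¹ ≡ 30 (mod 41), so λ ≡ 9·30 ≡ 24.
  x = λ² - 24 - 24 = 576 - 48 ≡ 36; y = λ·(24 - 36) - 13 ≡ 27. → (36, 27)
3P: (36, 27) + (24, 13). λ = (13 - 27)/(24 - 36) ≡ 27/29 mod 41. 29⁻¹ ≡ 17 (mod 41), so λ ≡ 8.
  x = λ² - 36 - 24 = 64 - 60 ≡ 4; y = λ·(36 - 4) - 27 ≡ 24. → (4, 24)
4P: (4, 24) + (24, 13). λ = (13 - 24)/(24 - 4) ≡ 30/20 mod 41. 20⁻¹ ≡ 39 (mod 41), so λ ≡ 22.
  x = λ² - 4 - 24 = 484 - 28 ≡ 5; y = λ·(4 - 5) - 24 ≡ 36. → (5, 36)
5P: (5, 36) + (24, 13). λ = (13 - 36)/(24 - 5) ≡ 18/19 mod 41. 19⁻¹ ≡ 13 (mod 41), so λ ≡ 29.
  x = λ² - 5 - 24 = 841 - 29 ≡ 33; y = λ·(5 - 33) - 36 ≡ 13. → (33, 13)
6P: (33, 13) + (24, 13). λ = (13 - 13)/(24 - 33) ≡ 0/32 mod 41. 32⁻¹ ≡ 9 (mod 41) since 32·9 = 288 ≡ 1, so λ ≡ 0.
  x = λ² - 33 - 24 = 0 - 57 ≡ 25; y = λ·(33 - 25) - 13 ≡ 28. → (25, 28)
7P: (25, 28) + (24, 13). λ = (13 - 28)/(24 - 25) ≡ 26/40 mod 41. 40⁻¹ ≡ 40 (mod 41), so λ ≡ 15.
  x = λ² - 25 - 24 = 225 - 49 ≡ 12; y = λ·(25 - 12) - 28 ≡ 3. → (12, 3)

(12, 3)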